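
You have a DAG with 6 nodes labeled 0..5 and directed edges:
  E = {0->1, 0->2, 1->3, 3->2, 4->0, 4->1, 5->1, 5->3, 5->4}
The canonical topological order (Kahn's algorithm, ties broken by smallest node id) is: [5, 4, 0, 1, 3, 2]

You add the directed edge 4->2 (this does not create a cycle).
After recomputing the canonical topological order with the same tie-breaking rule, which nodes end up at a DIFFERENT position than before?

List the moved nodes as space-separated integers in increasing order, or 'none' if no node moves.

Old toposort: [5, 4, 0, 1, 3, 2]
Added edge 4->2
Recompute Kahn (smallest-id tiebreak):
  initial in-degrees: [1, 3, 3, 2, 1, 0]
  ready (indeg=0): [5]
  pop 5: indeg[1]->2; indeg[3]->1; indeg[4]->0 | ready=[4] | order so far=[5]
  pop 4: indeg[0]->0; indeg[1]->1; indeg[2]->2 | ready=[0] | order so far=[5, 4]
  pop 0: indeg[1]->0; indeg[2]->1 | ready=[1] | order so far=[5, 4, 0]
  pop 1: indeg[3]->0 | ready=[3] | order so far=[5, 4, 0, 1]
  pop 3: indeg[2]->0 | ready=[2] | order so far=[5, 4, 0, 1, 3]
  pop 2: no out-edges | ready=[] | order so far=[5, 4, 0, 1, 3, 2]
New canonical toposort: [5, 4, 0, 1, 3, 2]
Compare positions:
  Node 0: index 2 -> 2 (same)
  Node 1: index 3 -> 3 (same)
  Node 2: index 5 -> 5 (same)
  Node 3: index 4 -> 4 (same)
  Node 4: index 1 -> 1 (same)
  Node 5: index 0 -> 0 (same)
Nodes that changed position: none

Answer: none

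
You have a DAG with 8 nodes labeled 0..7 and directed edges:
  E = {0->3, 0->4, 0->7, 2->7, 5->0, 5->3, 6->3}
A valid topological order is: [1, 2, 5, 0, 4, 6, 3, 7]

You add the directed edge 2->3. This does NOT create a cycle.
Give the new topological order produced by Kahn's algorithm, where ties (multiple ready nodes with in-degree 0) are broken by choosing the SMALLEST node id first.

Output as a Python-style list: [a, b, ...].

Old toposort: [1, 2, 5, 0, 4, 6, 3, 7]
Added edge: 2->3
Position of 2 (1) < position of 3 (6). Old order still valid.
Run Kahn's algorithm (break ties by smallest node id):
  initial in-degrees: [1, 0, 0, 4, 1, 0, 0, 2]
  ready (indeg=0): [1, 2, 5, 6]
  pop 1: no out-edges | ready=[2, 5, 6] | order so far=[1]
  pop 2: indeg[3]->3; indeg[7]->1 | ready=[5, 6] | order so far=[1, 2]
  pop 5: indeg[0]->0; indeg[3]->2 | ready=[0, 6] | order so far=[1, 2, 5]
  pop 0: indeg[3]->1; indeg[4]->0; indeg[7]->0 | ready=[4, 6, 7] | order so far=[1, 2, 5, 0]
  pop 4: no out-edges | ready=[6, 7] | order so far=[1, 2, 5, 0, 4]
  pop 6: indeg[3]->0 | ready=[3, 7] | order so far=[1, 2, 5, 0, 4, 6]
  pop 3: no out-edges | ready=[7] | order so far=[1, 2, 5, 0, 4, 6, 3]
  pop 7: no out-edges | ready=[] | order so far=[1, 2, 5, 0, 4, 6, 3, 7]
  Result: [1, 2, 5, 0, 4, 6, 3, 7]

Answer: [1, 2, 5, 0, 4, 6, 3, 7]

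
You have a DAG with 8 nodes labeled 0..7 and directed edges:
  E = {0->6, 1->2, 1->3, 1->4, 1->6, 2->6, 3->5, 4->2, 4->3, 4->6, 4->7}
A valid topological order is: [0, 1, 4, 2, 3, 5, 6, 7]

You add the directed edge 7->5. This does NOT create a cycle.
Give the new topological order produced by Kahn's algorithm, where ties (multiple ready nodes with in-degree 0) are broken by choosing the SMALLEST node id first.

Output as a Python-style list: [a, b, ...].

Answer: [0, 1, 4, 2, 3, 6, 7, 5]

Derivation:
Old toposort: [0, 1, 4, 2, 3, 5, 6, 7]
Added edge: 7->5
Position of 7 (7) > position of 5 (5). Must reorder: 7 must now come before 5.
Run Kahn's algorithm (break ties by smallest node id):
  initial in-degrees: [0, 0, 2, 2, 1, 2, 4, 1]
  ready (indeg=0): [0, 1]
  pop 0: indeg[6]->3 | ready=[1] | order so far=[0]
  pop 1: indeg[2]->1; indeg[3]->1; indeg[4]->0; indeg[6]->2 | ready=[4] | order so far=[0, 1]
  pop 4: indeg[2]->0; indeg[3]->0; indeg[6]->1; indeg[7]->0 | ready=[2, 3, 7] | order so far=[0, 1, 4]
  pop 2: indeg[6]->0 | ready=[3, 6, 7] | order so far=[0, 1, 4, 2]
  pop 3: indeg[5]->1 | ready=[6, 7] | order so far=[0, 1, 4, 2, 3]
  pop 6: no out-edges | ready=[7] | order so far=[0, 1, 4, 2, 3, 6]
  pop 7: indeg[5]->0 | ready=[5] | order so far=[0, 1, 4, 2, 3, 6, 7]
  pop 5: no out-edges | ready=[] | order so far=[0, 1, 4, 2, 3, 6, 7, 5]
  Result: [0, 1, 4, 2, 3, 6, 7, 5]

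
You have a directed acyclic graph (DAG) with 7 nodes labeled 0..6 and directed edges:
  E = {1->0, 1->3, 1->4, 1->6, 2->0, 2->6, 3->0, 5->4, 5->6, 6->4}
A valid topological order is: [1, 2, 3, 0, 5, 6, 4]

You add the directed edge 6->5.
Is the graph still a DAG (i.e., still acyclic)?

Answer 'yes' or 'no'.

Answer: no

Derivation:
Given toposort: [1, 2, 3, 0, 5, 6, 4]
Position of 6: index 5; position of 5: index 4
New edge 6->5: backward (u after v in old order)
Backward edge: old toposort is now invalid. Check if this creates a cycle.
Does 5 already reach 6? Reachable from 5: [4, 5, 6]. YES -> cycle!
Still a DAG? no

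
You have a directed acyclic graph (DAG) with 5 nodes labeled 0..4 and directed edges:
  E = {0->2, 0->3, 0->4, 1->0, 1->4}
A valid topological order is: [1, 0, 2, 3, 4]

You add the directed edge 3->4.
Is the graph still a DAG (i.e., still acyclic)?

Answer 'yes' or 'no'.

Answer: yes

Derivation:
Given toposort: [1, 0, 2, 3, 4]
Position of 3: index 3; position of 4: index 4
New edge 3->4: forward
Forward edge: respects the existing order. Still a DAG, same toposort still valid.
Still a DAG? yes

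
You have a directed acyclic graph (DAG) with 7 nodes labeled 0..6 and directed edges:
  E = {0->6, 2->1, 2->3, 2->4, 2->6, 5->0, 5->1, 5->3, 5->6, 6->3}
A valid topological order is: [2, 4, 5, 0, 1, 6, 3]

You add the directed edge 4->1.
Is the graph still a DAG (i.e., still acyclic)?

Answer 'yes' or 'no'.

Given toposort: [2, 4, 5, 0, 1, 6, 3]
Position of 4: index 1; position of 1: index 4
New edge 4->1: forward
Forward edge: respects the existing order. Still a DAG, same toposort still valid.
Still a DAG? yes

Answer: yes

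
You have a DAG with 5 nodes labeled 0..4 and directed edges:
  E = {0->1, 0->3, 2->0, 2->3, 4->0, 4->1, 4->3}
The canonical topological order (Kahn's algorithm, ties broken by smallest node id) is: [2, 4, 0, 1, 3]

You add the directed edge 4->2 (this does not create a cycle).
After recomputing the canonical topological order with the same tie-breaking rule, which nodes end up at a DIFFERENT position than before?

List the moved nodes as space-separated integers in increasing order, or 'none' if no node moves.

Answer: 2 4

Derivation:
Old toposort: [2, 4, 0, 1, 3]
Added edge 4->2
Recompute Kahn (smallest-id tiebreak):
  initial in-degrees: [2, 2, 1, 3, 0]
  ready (indeg=0): [4]
  pop 4: indeg[0]->1; indeg[1]->1; indeg[2]->0; indeg[3]->2 | ready=[2] | order so far=[4]
  pop 2: indeg[0]->0; indeg[3]->1 | ready=[0] | order so far=[4, 2]
  pop 0: indeg[1]->0; indeg[3]->0 | ready=[1, 3] | order so far=[4, 2, 0]
  pop 1: no out-edges | ready=[3] | order so far=[4, 2, 0, 1]
  pop 3: no out-edges | ready=[] | order so far=[4, 2, 0, 1, 3]
New canonical toposort: [4, 2, 0, 1, 3]
Compare positions:
  Node 0: index 2 -> 2 (same)
  Node 1: index 3 -> 3 (same)
  Node 2: index 0 -> 1 (moved)
  Node 3: index 4 -> 4 (same)
  Node 4: index 1 -> 0 (moved)
Nodes that changed position: 2 4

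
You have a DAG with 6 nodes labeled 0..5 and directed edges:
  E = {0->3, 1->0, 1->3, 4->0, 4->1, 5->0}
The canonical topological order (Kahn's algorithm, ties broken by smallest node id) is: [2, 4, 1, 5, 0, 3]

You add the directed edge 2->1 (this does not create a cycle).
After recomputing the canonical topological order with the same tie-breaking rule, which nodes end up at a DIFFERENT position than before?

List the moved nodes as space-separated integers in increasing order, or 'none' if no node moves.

Old toposort: [2, 4, 1, 5, 0, 3]
Added edge 2->1
Recompute Kahn (smallest-id tiebreak):
  initial in-degrees: [3, 2, 0, 2, 0, 0]
  ready (indeg=0): [2, 4, 5]
  pop 2: indeg[1]->1 | ready=[4, 5] | order so far=[2]
  pop 4: indeg[0]->2; indeg[1]->0 | ready=[1, 5] | order so far=[2, 4]
  pop 1: indeg[0]->1; indeg[3]->1 | ready=[5] | order so far=[2, 4, 1]
  pop 5: indeg[0]->0 | ready=[0] | order so far=[2, 4, 1, 5]
  pop 0: indeg[3]->0 | ready=[3] | order so far=[2, 4, 1, 5, 0]
  pop 3: no out-edges | ready=[] | order so far=[2, 4, 1, 5, 0, 3]
New canonical toposort: [2, 4, 1, 5, 0, 3]
Compare positions:
  Node 0: index 4 -> 4 (same)
  Node 1: index 2 -> 2 (same)
  Node 2: index 0 -> 0 (same)
  Node 3: index 5 -> 5 (same)
  Node 4: index 1 -> 1 (same)
  Node 5: index 3 -> 3 (same)
Nodes that changed position: none

Answer: none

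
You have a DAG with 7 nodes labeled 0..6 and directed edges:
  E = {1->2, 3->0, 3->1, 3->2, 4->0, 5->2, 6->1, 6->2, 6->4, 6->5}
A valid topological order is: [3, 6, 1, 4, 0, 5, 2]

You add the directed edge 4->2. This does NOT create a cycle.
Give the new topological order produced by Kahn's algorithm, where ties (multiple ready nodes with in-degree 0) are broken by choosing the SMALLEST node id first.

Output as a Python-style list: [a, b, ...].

Old toposort: [3, 6, 1, 4, 0, 5, 2]
Added edge: 4->2
Position of 4 (3) < position of 2 (6). Old order still valid.
Run Kahn's algorithm (break ties by smallest node id):
  initial in-degrees: [2, 2, 5, 0, 1, 1, 0]
  ready (indeg=0): [3, 6]
  pop 3: indeg[0]->1; indeg[1]->1; indeg[2]->4 | ready=[6] | order so far=[3]
  pop 6: indeg[1]->0; indeg[2]->3; indeg[4]->0; indeg[5]->0 | ready=[1, 4, 5] | order so far=[3, 6]
  pop 1: indeg[2]->2 | ready=[4, 5] | order so far=[3, 6, 1]
  pop 4: indeg[0]->0; indeg[2]->1 | ready=[0, 5] | order so far=[3, 6, 1, 4]
  pop 0: no out-edges | ready=[5] | order so far=[3, 6, 1, 4, 0]
  pop 5: indeg[2]->0 | ready=[2] | order so far=[3, 6, 1, 4, 0, 5]
  pop 2: no out-edges | ready=[] | order so far=[3, 6, 1, 4, 0, 5, 2]
  Result: [3, 6, 1, 4, 0, 5, 2]

Answer: [3, 6, 1, 4, 0, 5, 2]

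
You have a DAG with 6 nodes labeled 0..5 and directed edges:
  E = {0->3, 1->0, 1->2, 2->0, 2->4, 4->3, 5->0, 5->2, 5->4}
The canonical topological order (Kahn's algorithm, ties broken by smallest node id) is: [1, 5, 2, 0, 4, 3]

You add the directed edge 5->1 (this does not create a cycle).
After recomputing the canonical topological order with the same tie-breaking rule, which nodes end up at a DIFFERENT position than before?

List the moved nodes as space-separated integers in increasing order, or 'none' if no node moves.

Answer: 1 5

Derivation:
Old toposort: [1, 5, 2, 0, 4, 3]
Added edge 5->1
Recompute Kahn (smallest-id tiebreak):
  initial in-degrees: [3, 1, 2, 2, 2, 0]
  ready (indeg=0): [5]
  pop 5: indeg[0]->2; indeg[1]->0; indeg[2]->1; indeg[4]->1 | ready=[1] | order so far=[5]
  pop 1: indeg[0]->1; indeg[2]->0 | ready=[2] | order so far=[5, 1]
  pop 2: indeg[0]->0; indeg[4]->0 | ready=[0, 4] | order so far=[5, 1, 2]
  pop 0: indeg[3]->1 | ready=[4] | order so far=[5, 1, 2, 0]
  pop 4: indeg[3]->0 | ready=[3] | order so far=[5, 1, 2, 0, 4]
  pop 3: no out-edges | ready=[] | order so far=[5, 1, 2, 0, 4, 3]
New canonical toposort: [5, 1, 2, 0, 4, 3]
Compare positions:
  Node 0: index 3 -> 3 (same)
  Node 1: index 0 -> 1 (moved)
  Node 2: index 2 -> 2 (same)
  Node 3: index 5 -> 5 (same)
  Node 4: index 4 -> 4 (same)
  Node 5: index 1 -> 0 (moved)
Nodes that changed position: 1 5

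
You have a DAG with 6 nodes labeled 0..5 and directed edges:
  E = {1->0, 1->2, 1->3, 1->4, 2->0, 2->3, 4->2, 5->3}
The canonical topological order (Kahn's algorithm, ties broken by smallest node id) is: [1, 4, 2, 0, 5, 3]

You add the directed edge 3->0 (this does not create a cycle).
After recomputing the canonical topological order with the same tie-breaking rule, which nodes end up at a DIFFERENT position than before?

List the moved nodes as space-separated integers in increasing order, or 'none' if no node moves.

Old toposort: [1, 4, 2, 0, 5, 3]
Added edge 3->0
Recompute Kahn (smallest-id tiebreak):
  initial in-degrees: [3, 0, 2, 3, 1, 0]
  ready (indeg=0): [1, 5]
  pop 1: indeg[0]->2; indeg[2]->1; indeg[3]->2; indeg[4]->0 | ready=[4, 5] | order so far=[1]
  pop 4: indeg[2]->0 | ready=[2, 5] | order so far=[1, 4]
  pop 2: indeg[0]->1; indeg[3]->1 | ready=[5] | order so far=[1, 4, 2]
  pop 5: indeg[3]->0 | ready=[3] | order so far=[1, 4, 2, 5]
  pop 3: indeg[0]->0 | ready=[0] | order so far=[1, 4, 2, 5, 3]
  pop 0: no out-edges | ready=[] | order so far=[1, 4, 2, 5, 3, 0]
New canonical toposort: [1, 4, 2, 5, 3, 0]
Compare positions:
  Node 0: index 3 -> 5 (moved)
  Node 1: index 0 -> 0 (same)
  Node 2: index 2 -> 2 (same)
  Node 3: index 5 -> 4 (moved)
  Node 4: index 1 -> 1 (same)
  Node 5: index 4 -> 3 (moved)
Nodes that changed position: 0 3 5

Answer: 0 3 5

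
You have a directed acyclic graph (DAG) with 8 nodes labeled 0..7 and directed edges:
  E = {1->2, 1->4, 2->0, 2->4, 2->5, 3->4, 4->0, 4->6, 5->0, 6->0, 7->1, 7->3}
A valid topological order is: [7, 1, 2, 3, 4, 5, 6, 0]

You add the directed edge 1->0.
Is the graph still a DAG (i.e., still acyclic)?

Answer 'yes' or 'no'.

Given toposort: [7, 1, 2, 3, 4, 5, 6, 0]
Position of 1: index 1; position of 0: index 7
New edge 1->0: forward
Forward edge: respects the existing order. Still a DAG, same toposort still valid.
Still a DAG? yes

Answer: yes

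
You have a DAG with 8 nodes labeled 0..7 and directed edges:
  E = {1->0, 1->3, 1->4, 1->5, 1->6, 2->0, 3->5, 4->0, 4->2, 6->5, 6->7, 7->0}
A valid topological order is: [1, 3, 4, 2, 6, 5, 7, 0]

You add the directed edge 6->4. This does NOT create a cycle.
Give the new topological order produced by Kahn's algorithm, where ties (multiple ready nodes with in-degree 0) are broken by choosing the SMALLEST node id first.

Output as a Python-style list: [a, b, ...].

Old toposort: [1, 3, 4, 2, 6, 5, 7, 0]
Added edge: 6->4
Position of 6 (4) > position of 4 (2). Must reorder: 6 must now come before 4.
Run Kahn's algorithm (break ties by smallest node id):
  initial in-degrees: [4, 0, 1, 1, 2, 3, 1, 1]
  ready (indeg=0): [1]
  pop 1: indeg[0]->3; indeg[3]->0; indeg[4]->1; indeg[5]->2; indeg[6]->0 | ready=[3, 6] | order so far=[1]
  pop 3: indeg[5]->1 | ready=[6] | order so far=[1, 3]
  pop 6: indeg[4]->0; indeg[5]->0; indeg[7]->0 | ready=[4, 5, 7] | order so far=[1, 3, 6]
  pop 4: indeg[0]->2; indeg[2]->0 | ready=[2, 5, 7] | order so far=[1, 3, 6, 4]
  pop 2: indeg[0]->1 | ready=[5, 7] | order so far=[1, 3, 6, 4, 2]
  pop 5: no out-edges | ready=[7] | order so far=[1, 3, 6, 4, 2, 5]
  pop 7: indeg[0]->0 | ready=[0] | order so far=[1, 3, 6, 4, 2, 5, 7]
  pop 0: no out-edges | ready=[] | order so far=[1, 3, 6, 4, 2, 5, 7, 0]
  Result: [1, 3, 6, 4, 2, 5, 7, 0]

Answer: [1, 3, 6, 4, 2, 5, 7, 0]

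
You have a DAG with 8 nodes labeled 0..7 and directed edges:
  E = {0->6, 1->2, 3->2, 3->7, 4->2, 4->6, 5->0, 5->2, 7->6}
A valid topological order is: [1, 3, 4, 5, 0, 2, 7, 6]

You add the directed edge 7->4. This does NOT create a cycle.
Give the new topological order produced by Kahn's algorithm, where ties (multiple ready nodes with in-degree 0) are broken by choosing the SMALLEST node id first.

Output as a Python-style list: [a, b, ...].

Answer: [1, 3, 5, 0, 7, 4, 2, 6]

Derivation:
Old toposort: [1, 3, 4, 5, 0, 2, 7, 6]
Added edge: 7->4
Position of 7 (6) > position of 4 (2). Must reorder: 7 must now come before 4.
Run Kahn's algorithm (break ties by smallest node id):
  initial in-degrees: [1, 0, 4, 0, 1, 0, 3, 1]
  ready (indeg=0): [1, 3, 5]
  pop 1: indeg[2]->3 | ready=[3, 5] | order so far=[1]
  pop 3: indeg[2]->2; indeg[7]->0 | ready=[5, 7] | order so far=[1, 3]
  pop 5: indeg[0]->0; indeg[2]->1 | ready=[0, 7] | order so far=[1, 3, 5]
  pop 0: indeg[6]->2 | ready=[7] | order so far=[1, 3, 5, 0]
  pop 7: indeg[4]->0; indeg[6]->1 | ready=[4] | order so far=[1, 3, 5, 0, 7]
  pop 4: indeg[2]->0; indeg[6]->0 | ready=[2, 6] | order so far=[1, 3, 5, 0, 7, 4]
  pop 2: no out-edges | ready=[6] | order so far=[1, 3, 5, 0, 7, 4, 2]
  pop 6: no out-edges | ready=[] | order so far=[1, 3, 5, 0, 7, 4, 2, 6]
  Result: [1, 3, 5, 0, 7, 4, 2, 6]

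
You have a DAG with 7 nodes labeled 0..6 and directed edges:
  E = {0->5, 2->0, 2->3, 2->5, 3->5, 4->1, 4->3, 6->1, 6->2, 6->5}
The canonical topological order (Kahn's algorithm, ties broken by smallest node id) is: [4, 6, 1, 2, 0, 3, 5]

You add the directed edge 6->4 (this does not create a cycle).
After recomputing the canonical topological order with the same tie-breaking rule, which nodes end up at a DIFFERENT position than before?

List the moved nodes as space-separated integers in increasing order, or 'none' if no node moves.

Answer: 0 1 2 4 6

Derivation:
Old toposort: [4, 6, 1, 2, 0, 3, 5]
Added edge 6->4
Recompute Kahn (smallest-id tiebreak):
  initial in-degrees: [1, 2, 1, 2, 1, 4, 0]
  ready (indeg=0): [6]
  pop 6: indeg[1]->1; indeg[2]->0; indeg[4]->0; indeg[5]->3 | ready=[2, 4] | order so far=[6]
  pop 2: indeg[0]->0; indeg[3]->1; indeg[5]->2 | ready=[0, 4] | order so far=[6, 2]
  pop 0: indeg[5]->1 | ready=[4] | order so far=[6, 2, 0]
  pop 4: indeg[1]->0; indeg[3]->0 | ready=[1, 3] | order so far=[6, 2, 0, 4]
  pop 1: no out-edges | ready=[3] | order so far=[6, 2, 0, 4, 1]
  pop 3: indeg[5]->0 | ready=[5] | order so far=[6, 2, 0, 4, 1, 3]
  pop 5: no out-edges | ready=[] | order so far=[6, 2, 0, 4, 1, 3, 5]
New canonical toposort: [6, 2, 0, 4, 1, 3, 5]
Compare positions:
  Node 0: index 4 -> 2 (moved)
  Node 1: index 2 -> 4 (moved)
  Node 2: index 3 -> 1 (moved)
  Node 3: index 5 -> 5 (same)
  Node 4: index 0 -> 3 (moved)
  Node 5: index 6 -> 6 (same)
  Node 6: index 1 -> 0 (moved)
Nodes that changed position: 0 1 2 4 6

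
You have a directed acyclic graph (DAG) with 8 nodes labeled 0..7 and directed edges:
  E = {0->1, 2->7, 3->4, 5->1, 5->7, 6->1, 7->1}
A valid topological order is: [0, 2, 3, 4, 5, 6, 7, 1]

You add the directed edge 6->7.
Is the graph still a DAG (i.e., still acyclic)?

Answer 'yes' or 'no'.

Given toposort: [0, 2, 3, 4, 5, 6, 7, 1]
Position of 6: index 5; position of 7: index 6
New edge 6->7: forward
Forward edge: respects the existing order. Still a DAG, same toposort still valid.
Still a DAG? yes

Answer: yes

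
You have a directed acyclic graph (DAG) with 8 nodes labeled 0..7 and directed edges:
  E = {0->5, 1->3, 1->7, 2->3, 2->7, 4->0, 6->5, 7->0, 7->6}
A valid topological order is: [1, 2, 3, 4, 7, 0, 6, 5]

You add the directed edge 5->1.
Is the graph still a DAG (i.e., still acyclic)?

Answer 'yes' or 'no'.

Answer: no

Derivation:
Given toposort: [1, 2, 3, 4, 7, 0, 6, 5]
Position of 5: index 7; position of 1: index 0
New edge 5->1: backward (u after v in old order)
Backward edge: old toposort is now invalid. Check if this creates a cycle.
Does 1 already reach 5? Reachable from 1: [0, 1, 3, 5, 6, 7]. YES -> cycle!
Still a DAG? no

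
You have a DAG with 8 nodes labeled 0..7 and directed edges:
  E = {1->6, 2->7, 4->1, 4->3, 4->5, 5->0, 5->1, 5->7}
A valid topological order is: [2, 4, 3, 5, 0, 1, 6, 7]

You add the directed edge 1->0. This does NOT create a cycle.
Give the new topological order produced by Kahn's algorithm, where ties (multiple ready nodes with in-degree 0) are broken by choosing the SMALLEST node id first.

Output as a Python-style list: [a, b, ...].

Answer: [2, 4, 3, 5, 1, 0, 6, 7]

Derivation:
Old toposort: [2, 4, 3, 5, 0, 1, 6, 7]
Added edge: 1->0
Position of 1 (5) > position of 0 (4). Must reorder: 1 must now come before 0.
Run Kahn's algorithm (break ties by smallest node id):
  initial in-degrees: [2, 2, 0, 1, 0, 1, 1, 2]
  ready (indeg=0): [2, 4]
  pop 2: indeg[7]->1 | ready=[4] | order so far=[2]
  pop 4: indeg[1]->1; indeg[3]->0; indeg[5]->0 | ready=[3, 5] | order so far=[2, 4]
  pop 3: no out-edges | ready=[5] | order so far=[2, 4, 3]
  pop 5: indeg[0]->1; indeg[1]->0; indeg[7]->0 | ready=[1, 7] | order so far=[2, 4, 3, 5]
  pop 1: indeg[0]->0; indeg[6]->0 | ready=[0, 6, 7] | order so far=[2, 4, 3, 5, 1]
  pop 0: no out-edges | ready=[6, 7] | order so far=[2, 4, 3, 5, 1, 0]
  pop 6: no out-edges | ready=[7] | order so far=[2, 4, 3, 5, 1, 0, 6]
  pop 7: no out-edges | ready=[] | order so far=[2, 4, 3, 5, 1, 0, 6, 7]
  Result: [2, 4, 3, 5, 1, 0, 6, 7]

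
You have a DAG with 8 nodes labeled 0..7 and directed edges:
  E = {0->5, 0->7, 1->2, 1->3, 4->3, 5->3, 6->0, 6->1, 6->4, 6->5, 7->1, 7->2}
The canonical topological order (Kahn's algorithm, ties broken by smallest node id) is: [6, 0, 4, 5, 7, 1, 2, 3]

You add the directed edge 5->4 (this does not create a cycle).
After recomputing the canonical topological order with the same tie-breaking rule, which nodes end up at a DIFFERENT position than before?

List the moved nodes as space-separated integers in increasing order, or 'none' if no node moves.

Old toposort: [6, 0, 4, 5, 7, 1, 2, 3]
Added edge 5->4
Recompute Kahn (smallest-id tiebreak):
  initial in-degrees: [1, 2, 2, 3, 2, 2, 0, 1]
  ready (indeg=0): [6]
  pop 6: indeg[0]->0; indeg[1]->1; indeg[4]->1; indeg[5]->1 | ready=[0] | order so far=[6]
  pop 0: indeg[5]->0; indeg[7]->0 | ready=[5, 7] | order so far=[6, 0]
  pop 5: indeg[3]->2; indeg[4]->0 | ready=[4, 7] | order so far=[6, 0, 5]
  pop 4: indeg[3]->1 | ready=[7] | order so far=[6, 0, 5, 4]
  pop 7: indeg[1]->0; indeg[2]->1 | ready=[1] | order so far=[6, 0, 5, 4, 7]
  pop 1: indeg[2]->0; indeg[3]->0 | ready=[2, 3] | order so far=[6, 0, 5, 4, 7, 1]
  pop 2: no out-edges | ready=[3] | order so far=[6, 0, 5, 4, 7, 1, 2]
  pop 3: no out-edges | ready=[] | order so far=[6, 0, 5, 4, 7, 1, 2, 3]
New canonical toposort: [6, 0, 5, 4, 7, 1, 2, 3]
Compare positions:
  Node 0: index 1 -> 1 (same)
  Node 1: index 5 -> 5 (same)
  Node 2: index 6 -> 6 (same)
  Node 3: index 7 -> 7 (same)
  Node 4: index 2 -> 3 (moved)
  Node 5: index 3 -> 2 (moved)
  Node 6: index 0 -> 0 (same)
  Node 7: index 4 -> 4 (same)
Nodes that changed position: 4 5

Answer: 4 5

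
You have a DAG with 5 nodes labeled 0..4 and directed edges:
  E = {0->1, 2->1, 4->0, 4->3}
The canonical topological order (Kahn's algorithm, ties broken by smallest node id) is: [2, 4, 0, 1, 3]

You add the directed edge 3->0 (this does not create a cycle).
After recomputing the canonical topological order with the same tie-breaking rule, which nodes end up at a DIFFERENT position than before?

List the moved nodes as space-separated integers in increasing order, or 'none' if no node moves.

Answer: 0 1 3

Derivation:
Old toposort: [2, 4, 0, 1, 3]
Added edge 3->0
Recompute Kahn (smallest-id tiebreak):
  initial in-degrees: [2, 2, 0, 1, 0]
  ready (indeg=0): [2, 4]
  pop 2: indeg[1]->1 | ready=[4] | order so far=[2]
  pop 4: indeg[0]->1; indeg[3]->0 | ready=[3] | order so far=[2, 4]
  pop 3: indeg[0]->0 | ready=[0] | order so far=[2, 4, 3]
  pop 0: indeg[1]->0 | ready=[1] | order so far=[2, 4, 3, 0]
  pop 1: no out-edges | ready=[] | order so far=[2, 4, 3, 0, 1]
New canonical toposort: [2, 4, 3, 0, 1]
Compare positions:
  Node 0: index 2 -> 3 (moved)
  Node 1: index 3 -> 4 (moved)
  Node 2: index 0 -> 0 (same)
  Node 3: index 4 -> 2 (moved)
  Node 4: index 1 -> 1 (same)
Nodes that changed position: 0 1 3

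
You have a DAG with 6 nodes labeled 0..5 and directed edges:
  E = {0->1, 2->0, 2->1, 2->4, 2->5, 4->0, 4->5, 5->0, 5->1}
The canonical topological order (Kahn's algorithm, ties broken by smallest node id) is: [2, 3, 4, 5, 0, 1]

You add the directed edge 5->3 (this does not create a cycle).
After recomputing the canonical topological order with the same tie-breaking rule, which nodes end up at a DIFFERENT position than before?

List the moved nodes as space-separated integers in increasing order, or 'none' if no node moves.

Answer: 0 1 3 4 5

Derivation:
Old toposort: [2, 3, 4, 5, 0, 1]
Added edge 5->3
Recompute Kahn (smallest-id tiebreak):
  initial in-degrees: [3, 3, 0, 1, 1, 2]
  ready (indeg=0): [2]
  pop 2: indeg[0]->2; indeg[1]->2; indeg[4]->0; indeg[5]->1 | ready=[4] | order so far=[2]
  pop 4: indeg[0]->1; indeg[5]->0 | ready=[5] | order so far=[2, 4]
  pop 5: indeg[0]->0; indeg[1]->1; indeg[3]->0 | ready=[0, 3] | order so far=[2, 4, 5]
  pop 0: indeg[1]->0 | ready=[1, 3] | order so far=[2, 4, 5, 0]
  pop 1: no out-edges | ready=[3] | order so far=[2, 4, 5, 0, 1]
  pop 3: no out-edges | ready=[] | order so far=[2, 4, 5, 0, 1, 3]
New canonical toposort: [2, 4, 5, 0, 1, 3]
Compare positions:
  Node 0: index 4 -> 3 (moved)
  Node 1: index 5 -> 4 (moved)
  Node 2: index 0 -> 0 (same)
  Node 3: index 1 -> 5 (moved)
  Node 4: index 2 -> 1 (moved)
  Node 5: index 3 -> 2 (moved)
Nodes that changed position: 0 1 3 4 5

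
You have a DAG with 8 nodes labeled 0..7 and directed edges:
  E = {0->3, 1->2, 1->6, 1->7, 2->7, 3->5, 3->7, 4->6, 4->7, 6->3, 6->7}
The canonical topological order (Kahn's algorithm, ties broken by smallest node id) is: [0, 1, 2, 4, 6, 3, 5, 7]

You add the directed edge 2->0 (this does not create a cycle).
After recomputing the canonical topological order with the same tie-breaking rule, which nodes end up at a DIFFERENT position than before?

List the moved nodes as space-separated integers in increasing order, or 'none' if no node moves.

Old toposort: [0, 1, 2, 4, 6, 3, 5, 7]
Added edge 2->0
Recompute Kahn (smallest-id tiebreak):
  initial in-degrees: [1, 0, 1, 2, 0, 1, 2, 5]
  ready (indeg=0): [1, 4]
  pop 1: indeg[2]->0; indeg[6]->1; indeg[7]->4 | ready=[2, 4] | order so far=[1]
  pop 2: indeg[0]->0; indeg[7]->3 | ready=[0, 4] | order so far=[1, 2]
  pop 0: indeg[3]->1 | ready=[4] | order so far=[1, 2, 0]
  pop 4: indeg[6]->0; indeg[7]->2 | ready=[6] | order so far=[1, 2, 0, 4]
  pop 6: indeg[3]->0; indeg[7]->1 | ready=[3] | order so far=[1, 2, 0, 4, 6]
  pop 3: indeg[5]->0; indeg[7]->0 | ready=[5, 7] | order so far=[1, 2, 0, 4, 6, 3]
  pop 5: no out-edges | ready=[7] | order so far=[1, 2, 0, 4, 6, 3, 5]
  pop 7: no out-edges | ready=[] | order so far=[1, 2, 0, 4, 6, 3, 5, 7]
New canonical toposort: [1, 2, 0, 4, 6, 3, 5, 7]
Compare positions:
  Node 0: index 0 -> 2 (moved)
  Node 1: index 1 -> 0 (moved)
  Node 2: index 2 -> 1 (moved)
  Node 3: index 5 -> 5 (same)
  Node 4: index 3 -> 3 (same)
  Node 5: index 6 -> 6 (same)
  Node 6: index 4 -> 4 (same)
  Node 7: index 7 -> 7 (same)
Nodes that changed position: 0 1 2

Answer: 0 1 2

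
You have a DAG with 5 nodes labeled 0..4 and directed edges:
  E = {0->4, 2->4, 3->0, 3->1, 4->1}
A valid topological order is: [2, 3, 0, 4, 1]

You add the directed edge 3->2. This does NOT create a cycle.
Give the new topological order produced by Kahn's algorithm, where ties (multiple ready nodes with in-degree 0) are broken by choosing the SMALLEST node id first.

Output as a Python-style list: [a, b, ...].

Old toposort: [2, 3, 0, 4, 1]
Added edge: 3->2
Position of 3 (1) > position of 2 (0). Must reorder: 3 must now come before 2.
Run Kahn's algorithm (break ties by smallest node id):
  initial in-degrees: [1, 2, 1, 0, 2]
  ready (indeg=0): [3]
  pop 3: indeg[0]->0; indeg[1]->1; indeg[2]->0 | ready=[0, 2] | order so far=[3]
  pop 0: indeg[4]->1 | ready=[2] | order so far=[3, 0]
  pop 2: indeg[4]->0 | ready=[4] | order so far=[3, 0, 2]
  pop 4: indeg[1]->0 | ready=[1] | order so far=[3, 0, 2, 4]
  pop 1: no out-edges | ready=[] | order so far=[3, 0, 2, 4, 1]
  Result: [3, 0, 2, 4, 1]

Answer: [3, 0, 2, 4, 1]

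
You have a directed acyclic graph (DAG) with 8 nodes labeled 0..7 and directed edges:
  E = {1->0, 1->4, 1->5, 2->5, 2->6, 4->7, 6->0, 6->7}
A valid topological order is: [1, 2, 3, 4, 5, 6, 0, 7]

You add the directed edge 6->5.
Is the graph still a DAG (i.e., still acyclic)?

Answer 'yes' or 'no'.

Given toposort: [1, 2, 3, 4, 5, 6, 0, 7]
Position of 6: index 5; position of 5: index 4
New edge 6->5: backward (u after v in old order)
Backward edge: old toposort is now invalid. Check if this creates a cycle.
Does 5 already reach 6? Reachable from 5: [5]. NO -> still a DAG (reorder needed).
Still a DAG? yes

Answer: yes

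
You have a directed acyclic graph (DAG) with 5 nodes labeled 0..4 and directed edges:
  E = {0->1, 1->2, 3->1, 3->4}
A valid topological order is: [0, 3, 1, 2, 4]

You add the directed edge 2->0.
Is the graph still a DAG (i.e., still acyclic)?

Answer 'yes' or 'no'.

Given toposort: [0, 3, 1, 2, 4]
Position of 2: index 3; position of 0: index 0
New edge 2->0: backward (u after v in old order)
Backward edge: old toposort is now invalid. Check if this creates a cycle.
Does 0 already reach 2? Reachable from 0: [0, 1, 2]. YES -> cycle!
Still a DAG? no

Answer: no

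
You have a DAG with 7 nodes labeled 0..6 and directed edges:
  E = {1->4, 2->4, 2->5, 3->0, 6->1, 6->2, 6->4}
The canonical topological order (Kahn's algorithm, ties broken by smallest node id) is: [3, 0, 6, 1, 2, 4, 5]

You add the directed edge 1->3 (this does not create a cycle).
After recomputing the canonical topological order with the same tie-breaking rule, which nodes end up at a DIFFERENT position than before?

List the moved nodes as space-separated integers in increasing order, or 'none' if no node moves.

Answer: 0 1 2 3 6

Derivation:
Old toposort: [3, 0, 6, 1, 2, 4, 5]
Added edge 1->3
Recompute Kahn (smallest-id tiebreak):
  initial in-degrees: [1, 1, 1, 1, 3, 1, 0]
  ready (indeg=0): [6]
  pop 6: indeg[1]->0; indeg[2]->0; indeg[4]->2 | ready=[1, 2] | order so far=[6]
  pop 1: indeg[3]->0; indeg[4]->1 | ready=[2, 3] | order so far=[6, 1]
  pop 2: indeg[4]->0; indeg[5]->0 | ready=[3, 4, 5] | order so far=[6, 1, 2]
  pop 3: indeg[0]->0 | ready=[0, 4, 5] | order so far=[6, 1, 2, 3]
  pop 0: no out-edges | ready=[4, 5] | order so far=[6, 1, 2, 3, 0]
  pop 4: no out-edges | ready=[5] | order so far=[6, 1, 2, 3, 0, 4]
  pop 5: no out-edges | ready=[] | order so far=[6, 1, 2, 3, 0, 4, 5]
New canonical toposort: [6, 1, 2, 3, 0, 4, 5]
Compare positions:
  Node 0: index 1 -> 4 (moved)
  Node 1: index 3 -> 1 (moved)
  Node 2: index 4 -> 2 (moved)
  Node 3: index 0 -> 3 (moved)
  Node 4: index 5 -> 5 (same)
  Node 5: index 6 -> 6 (same)
  Node 6: index 2 -> 0 (moved)
Nodes that changed position: 0 1 2 3 6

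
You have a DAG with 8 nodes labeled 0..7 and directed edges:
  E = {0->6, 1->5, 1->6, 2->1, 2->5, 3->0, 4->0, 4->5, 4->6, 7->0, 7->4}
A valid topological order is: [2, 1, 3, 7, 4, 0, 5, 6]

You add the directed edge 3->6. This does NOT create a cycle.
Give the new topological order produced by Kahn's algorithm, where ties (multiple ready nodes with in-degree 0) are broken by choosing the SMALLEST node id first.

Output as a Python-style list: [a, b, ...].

Answer: [2, 1, 3, 7, 4, 0, 5, 6]

Derivation:
Old toposort: [2, 1, 3, 7, 4, 0, 5, 6]
Added edge: 3->6
Position of 3 (2) < position of 6 (7). Old order still valid.
Run Kahn's algorithm (break ties by smallest node id):
  initial in-degrees: [3, 1, 0, 0, 1, 3, 4, 0]
  ready (indeg=0): [2, 3, 7]
  pop 2: indeg[1]->0; indeg[5]->2 | ready=[1, 3, 7] | order so far=[2]
  pop 1: indeg[5]->1; indeg[6]->3 | ready=[3, 7] | order so far=[2, 1]
  pop 3: indeg[0]->2; indeg[6]->2 | ready=[7] | order so far=[2, 1, 3]
  pop 7: indeg[0]->1; indeg[4]->0 | ready=[4] | order so far=[2, 1, 3, 7]
  pop 4: indeg[0]->0; indeg[5]->0; indeg[6]->1 | ready=[0, 5] | order so far=[2, 1, 3, 7, 4]
  pop 0: indeg[6]->0 | ready=[5, 6] | order so far=[2, 1, 3, 7, 4, 0]
  pop 5: no out-edges | ready=[6] | order so far=[2, 1, 3, 7, 4, 0, 5]
  pop 6: no out-edges | ready=[] | order so far=[2, 1, 3, 7, 4, 0, 5, 6]
  Result: [2, 1, 3, 7, 4, 0, 5, 6]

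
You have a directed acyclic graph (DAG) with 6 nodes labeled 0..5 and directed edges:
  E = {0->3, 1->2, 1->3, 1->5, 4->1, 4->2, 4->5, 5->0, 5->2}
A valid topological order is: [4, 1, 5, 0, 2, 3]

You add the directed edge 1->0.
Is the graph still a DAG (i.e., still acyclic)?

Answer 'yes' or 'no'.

Given toposort: [4, 1, 5, 0, 2, 3]
Position of 1: index 1; position of 0: index 3
New edge 1->0: forward
Forward edge: respects the existing order. Still a DAG, same toposort still valid.
Still a DAG? yes

Answer: yes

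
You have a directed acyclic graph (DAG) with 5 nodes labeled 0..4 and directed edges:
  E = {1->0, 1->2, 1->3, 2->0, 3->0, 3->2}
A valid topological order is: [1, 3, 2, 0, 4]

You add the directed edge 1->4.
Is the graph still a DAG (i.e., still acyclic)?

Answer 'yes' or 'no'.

Answer: yes

Derivation:
Given toposort: [1, 3, 2, 0, 4]
Position of 1: index 0; position of 4: index 4
New edge 1->4: forward
Forward edge: respects the existing order. Still a DAG, same toposort still valid.
Still a DAG? yes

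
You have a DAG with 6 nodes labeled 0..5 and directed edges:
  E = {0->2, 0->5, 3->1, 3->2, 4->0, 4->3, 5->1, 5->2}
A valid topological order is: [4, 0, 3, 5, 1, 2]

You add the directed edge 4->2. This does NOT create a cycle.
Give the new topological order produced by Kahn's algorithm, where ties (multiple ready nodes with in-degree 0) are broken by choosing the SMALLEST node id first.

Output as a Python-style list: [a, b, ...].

Old toposort: [4, 0, 3, 5, 1, 2]
Added edge: 4->2
Position of 4 (0) < position of 2 (5). Old order still valid.
Run Kahn's algorithm (break ties by smallest node id):
  initial in-degrees: [1, 2, 4, 1, 0, 1]
  ready (indeg=0): [4]
  pop 4: indeg[0]->0; indeg[2]->3; indeg[3]->0 | ready=[0, 3] | order so far=[4]
  pop 0: indeg[2]->2; indeg[5]->0 | ready=[3, 5] | order so far=[4, 0]
  pop 3: indeg[1]->1; indeg[2]->1 | ready=[5] | order so far=[4, 0, 3]
  pop 5: indeg[1]->0; indeg[2]->0 | ready=[1, 2] | order so far=[4, 0, 3, 5]
  pop 1: no out-edges | ready=[2] | order so far=[4, 0, 3, 5, 1]
  pop 2: no out-edges | ready=[] | order so far=[4, 0, 3, 5, 1, 2]
  Result: [4, 0, 3, 5, 1, 2]

Answer: [4, 0, 3, 5, 1, 2]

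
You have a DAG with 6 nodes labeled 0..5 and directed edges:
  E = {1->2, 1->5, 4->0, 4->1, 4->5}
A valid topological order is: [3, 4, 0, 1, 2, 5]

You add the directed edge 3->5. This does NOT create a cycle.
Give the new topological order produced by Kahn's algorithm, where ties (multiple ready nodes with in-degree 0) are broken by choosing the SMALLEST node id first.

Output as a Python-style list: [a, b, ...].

Answer: [3, 4, 0, 1, 2, 5]

Derivation:
Old toposort: [3, 4, 0, 1, 2, 5]
Added edge: 3->5
Position of 3 (0) < position of 5 (5). Old order still valid.
Run Kahn's algorithm (break ties by smallest node id):
  initial in-degrees: [1, 1, 1, 0, 0, 3]
  ready (indeg=0): [3, 4]
  pop 3: indeg[5]->2 | ready=[4] | order so far=[3]
  pop 4: indeg[0]->0; indeg[1]->0; indeg[5]->1 | ready=[0, 1] | order so far=[3, 4]
  pop 0: no out-edges | ready=[1] | order so far=[3, 4, 0]
  pop 1: indeg[2]->0; indeg[5]->0 | ready=[2, 5] | order so far=[3, 4, 0, 1]
  pop 2: no out-edges | ready=[5] | order so far=[3, 4, 0, 1, 2]
  pop 5: no out-edges | ready=[] | order so far=[3, 4, 0, 1, 2, 5]
  Result: [3, 4, 0, 1, 2, 5]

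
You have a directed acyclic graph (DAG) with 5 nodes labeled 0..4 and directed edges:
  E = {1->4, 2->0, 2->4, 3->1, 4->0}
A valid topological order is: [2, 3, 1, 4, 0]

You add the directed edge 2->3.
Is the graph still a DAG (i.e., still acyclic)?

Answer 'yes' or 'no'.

Answer: yes

Derivation:
Given toposort: [2, 3, 1, 4, 0]
Position of 2: index 0; position of 3: index 1
New edge 2->3: forward
Forward edge: respects the existing order. Still a DAG, same toposort still valid.
Still a DAG? yes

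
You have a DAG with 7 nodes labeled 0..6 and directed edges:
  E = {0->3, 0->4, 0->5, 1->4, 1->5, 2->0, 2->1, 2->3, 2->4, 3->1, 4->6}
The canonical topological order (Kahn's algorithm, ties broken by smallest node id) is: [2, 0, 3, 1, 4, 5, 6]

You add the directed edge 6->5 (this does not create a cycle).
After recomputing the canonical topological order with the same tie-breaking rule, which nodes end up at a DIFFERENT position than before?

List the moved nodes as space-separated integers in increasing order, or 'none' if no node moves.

Answer: 5 6

Derivation:
Old toposort: [2, 0, 3, 1, 4, 5, 6]
Added edge 6->5
Recompute Kahn (smallest-id tiebreak):
  initial in-degrees: [1, 2, 0, 2, 3, 3, 1]
  ready (indeg=0): [2]
  pop 2: indeg[0]->0; indeg[1]->1; indeg[3]->1; indeg[4]->2 | ready=[0] | order so far=[2]
  pop 0: indeg[3]->0; indeg[4]->1; indeg[5]->2 | ready=[3] | order so far=[2, 0]
  pop 3: indeg[1]->0 | ready=[1] | order so far=[2, 0, 3]
  pop 1: indeg[4]->0; indeg[5]->1 | ready=[4] | order so far=[2, 0, 3, 1]
  pop 4: indeg[6]->0 | ready=[6] | order so far=[2, 0, 3, 1, 4]
  pop 6: indeg[5]->0 | ready=[5] | order so far=[2, 0, 3, 1, 4, 6]
  pop 5: no out-edges | ready=[] | order so far=[2, 0, 3, 1, 4, 6, 5]
New canonical toposort: [2, 0, 3, 1, 4, 6, 5]
Compare positions:
  Node 0: index 1 -> 1 (same)
  Node 1: index 3 -> 3 (same)
  Node 2: index 0 -> 0 (same)
  Node 3: index 2 -> 2 (same)
  Node 4: index 4 -> 4 (same)
  Node 5: index 5 -> 6 (moved)
  Node 6: index 6 -> 5 (moved)
Nodes that changed position: 5 6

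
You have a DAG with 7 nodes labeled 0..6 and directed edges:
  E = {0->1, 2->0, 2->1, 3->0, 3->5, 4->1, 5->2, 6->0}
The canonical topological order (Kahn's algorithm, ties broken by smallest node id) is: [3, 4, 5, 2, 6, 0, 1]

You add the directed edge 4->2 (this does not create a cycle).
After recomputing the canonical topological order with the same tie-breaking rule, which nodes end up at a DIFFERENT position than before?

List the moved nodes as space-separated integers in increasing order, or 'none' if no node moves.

Old toposort: [3, 4, 5, 2, 6, 0, 1]
Added edge 4->2
Recompute Kahn (smallest-id tiebreak):
  initial in-degrees: [3, 3, 2, 0, 0, 1, 0]
  ready (indeg=0): [3, 4, 6]
  pop 3: indeg[0]->2; indeg[5]->0 | ready=[4, 5, 6] | order so far=[3]
  pop 4: indeg[1]->2; indeg[2]->1 | ready=[5, 6] | order so far=[3, 4]
  pop 5: indeg[2]->0 | ready=[2, 6] | order so far=[3, 4, 5]
  pop 2: indeg[0]->1; indeg[1]->1 | ready=[6] | order so far=[3, 4, 5, 2]
  pop 6: indeg[0]->0 | ready=[0] | order so far=[3, 4, 5, 2, 6]
  pop 0: indeg[1]->0 | ready=[1] | order so far=[3, 4, 5, 2, 6, 0]
  pop 1: no out-edges | ready=[] | order so far=[3, 4, 5, 2, 6, 0, 1]
New canonical toposort: [3, 4, 5, 2, 6, 0, 1]
Compare positions:
  Node 0: index 5 -> 5 (same)
  Node 1: index 6 -> 6 (same)
  Node 2: index 3 -> 3 (same)
  Node 3: index 0 -> 0 (same)
  Node 4: index 1 -> 1 (same)
  Node 5: index 2 -> 2 (same)
  Node 6: index 4 -> 4 (same)
Nodes that changed position: none

Answer: none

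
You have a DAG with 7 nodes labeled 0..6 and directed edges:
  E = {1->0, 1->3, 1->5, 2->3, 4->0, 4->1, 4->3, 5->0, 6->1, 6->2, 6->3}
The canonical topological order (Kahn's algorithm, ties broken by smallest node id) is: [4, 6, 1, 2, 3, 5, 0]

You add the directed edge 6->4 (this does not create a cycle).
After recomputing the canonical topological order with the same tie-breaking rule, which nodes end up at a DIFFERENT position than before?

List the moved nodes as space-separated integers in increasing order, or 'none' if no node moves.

Old toposort: [4, 6, 1, 2, 3, 5, 0]
Added edge 6->4
Recompute Kahn (smallest-id tiebreak):
  initial in-degrees: [3, 2, 1, 4, 1, 1, 0]
  ready (indeg=0): [6]
  pop 6: indeg[1]->1; indeg[2]->0; indeg[3]->3; indeg[4]->0 | ready=[2, 4] | order so far=[6]
  pop 2: indeg[3]->2 | ready=[4] | order so far=[6, 2]
  pop 4: indeg[0]->2; indeg[1]->0; indeg[3]->1 | ready=[1] | order so far=[6, 2, 4]
  pop 1: indeg[0]->1; indeg[3]->0; indeg[5]->0 | ready=[3, 5] | order so far=[6, 2, 4, 1]
  pop 3: no out-edges | ready=[5] | order so far=[6, 2, 4, 1, 3]
  pop 5: indeg[0]->0 | ready=[0] | order so far=[6, 2, 4, 1, 3, 5]
  pop 0: no out-edges | ready=[] | order so far=[6, 2, 4, 1, 3, 5, 0]
New canonical toposort: [6, 2, 4, 1, 3, 5, 0]
Compare positions:
  Node 0: index 6 -> 6 (same)
  Node 1: index 2 -> 3 (moved)
  Node 2: index 3 -> 1 (moved)
  Node 3: index 4 -> 4 (same)
  Node 4: index 0 -> 2 (moved)
  Node 5: index 5 -> 5 (same)
  Node 6: index 1 -> 0 (moved)
Nodes that changed position: 1 2 4 6

Answer: 1 2 4 6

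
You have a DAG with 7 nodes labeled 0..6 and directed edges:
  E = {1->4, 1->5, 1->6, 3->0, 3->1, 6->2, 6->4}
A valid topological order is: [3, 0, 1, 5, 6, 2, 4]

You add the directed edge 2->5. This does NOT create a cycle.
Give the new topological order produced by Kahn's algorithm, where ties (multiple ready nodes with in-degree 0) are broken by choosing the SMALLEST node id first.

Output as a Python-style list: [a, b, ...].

Old toposort: [3, 0, 1, 5, 6, 2, 4]
Added edge: 2->5
Position of 2 (5) > position of 5 (3). Must reorder: 2 must now come before 5.
Run Kahn's algorithm (break ties by smallest node id):
  initial in-degrees: [1, 1, 1, 0, 2, 2, 1]
  ready (indeg=0): [3]
  pop 3: indeg[0]->0; indeg[1]->0 | ready=[0, 1] | order so far=[3]
  pop 0: no out-edges | ready=[1] | order so far=[3, 0]
  pop 1: indeg[4]->1; indeg[5]->1; indeg[6]->0 | ready=[6] | order so far=[3, 0, 1]
  pop 6: indeg[2]->0; indeg[4]->0 | ready=[2, 4] | order so far=[3, 0, 1, 6]
  pop 2: indeg[5]->0 | ready=[4, 5] | order so far=[3, 0, 1, 6, 2]
  pop 4: no out-edges | ready=[5] | order so far=[3, 0, 1, 6, 2, 4]
  pop 5: no out-edges | ready=[] | order so far=[3, 0, 1, 6, 2, 4, 5]
  Result: [3, 0, 1, 6, 2, 4, 5]

Answer: [3, 0, 1, 6, 2, 4, 5]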